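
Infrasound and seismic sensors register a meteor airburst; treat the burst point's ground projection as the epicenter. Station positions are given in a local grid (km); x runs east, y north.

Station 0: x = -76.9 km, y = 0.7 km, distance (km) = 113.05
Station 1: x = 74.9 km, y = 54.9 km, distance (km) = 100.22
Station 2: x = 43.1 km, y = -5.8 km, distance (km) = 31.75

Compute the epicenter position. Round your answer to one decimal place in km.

30.4 km east, -34.9 km north

Circle about each station: (x + 76.9)² + (y − 0.7)² = 113.05²; (x − 74.9)² + (y − 54.9)² = 100.22²; (x − 43.1)² + (y + 5.8)² = 31.75².
Subtracting pairs of circle equations eliminates x²+y² and gives linear equations (the radical axes):
303.6 x + 108.4 y = 5446.17
240.0 x − 13.0 y = 7749.39
Solving the 2×2 system: x ≈ 30.4, y ≈ -34.9 km.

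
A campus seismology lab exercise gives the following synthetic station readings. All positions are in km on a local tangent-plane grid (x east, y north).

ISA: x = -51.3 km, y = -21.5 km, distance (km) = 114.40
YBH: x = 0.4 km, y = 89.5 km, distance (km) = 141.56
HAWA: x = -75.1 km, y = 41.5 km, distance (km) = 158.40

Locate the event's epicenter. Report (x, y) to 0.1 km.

61.9 km east, -38.0 km north

Circle about each station: (x + 51.3)² + (y + 21.5)² = 114.40²; (x − 0.4)² + (y − 89.5)² = 141.56²; (x + 75.1)² + (y − 41.5)² = 158.40².
Subtracting pairs of circle equations eliminates x²+y² and gives linear equations (the radical axes):
103.4 x + 222.0 y = -2035.40
-47.6 x + 126.0 y = -7734.88
Solving the 2×2 system: x ≈ 61.9, y ≈ -38.0 km.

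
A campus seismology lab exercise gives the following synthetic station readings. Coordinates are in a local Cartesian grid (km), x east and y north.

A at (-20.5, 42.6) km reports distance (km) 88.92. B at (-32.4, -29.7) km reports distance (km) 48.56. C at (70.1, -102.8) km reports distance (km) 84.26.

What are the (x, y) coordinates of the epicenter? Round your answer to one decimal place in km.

Circle about each station: (x + 20.5)² + (y − 42.6)² = 88.92²; (x + 32.4)² + (y + 29.7)² = 48.56²; (x − 70.1)² + (y + 102.8)² = 84.26².
Subtracting the A equation from the B and C equations removes the quadratic terms:
-23.8 x − 144.6 y = 5245.53
181.2 x − 290.8 y = 14053.86
Solving the 2×2 system: x ≈ 15.3, y ≈ -38.8 km.
Check against A (with the unrounded x, y): √((x + 20.5)²+(y − 42.6)²) = 88.92 ≈ 88.92 km. ✓

(15.3, -38.8)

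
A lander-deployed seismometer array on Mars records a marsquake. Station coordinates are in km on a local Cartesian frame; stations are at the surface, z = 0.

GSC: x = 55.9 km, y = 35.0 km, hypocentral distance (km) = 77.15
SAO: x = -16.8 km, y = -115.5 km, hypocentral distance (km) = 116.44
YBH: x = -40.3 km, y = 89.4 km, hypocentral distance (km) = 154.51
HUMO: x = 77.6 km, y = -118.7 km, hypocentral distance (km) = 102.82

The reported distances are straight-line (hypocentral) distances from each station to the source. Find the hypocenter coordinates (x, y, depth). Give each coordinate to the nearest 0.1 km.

Each station gives a sphere (x−x_i)² + (y−y_i)² + z² = d_i² (stations at z=0).
Subtracting the GSC sphere from SAO and YBH: z² cancels, leaving linear equations in x and y:
-145.4 x − 301.0 y = 1666.53
-192.4 x + 108.8 y = -12654.58
Solving: x ≈ 49.201, y ≈ -29.304 km (keep extra digits for the depth step; rounded: 49.2, -29.3).
Then from the GSC sphere: z² = 77.15² − (x − 55.9)² − (y − 35.0)² with x = 49.201, y = -29.304, so z ≈ 42.098 ≈ 42.1 km.

(49.2, -29.3, 42.1)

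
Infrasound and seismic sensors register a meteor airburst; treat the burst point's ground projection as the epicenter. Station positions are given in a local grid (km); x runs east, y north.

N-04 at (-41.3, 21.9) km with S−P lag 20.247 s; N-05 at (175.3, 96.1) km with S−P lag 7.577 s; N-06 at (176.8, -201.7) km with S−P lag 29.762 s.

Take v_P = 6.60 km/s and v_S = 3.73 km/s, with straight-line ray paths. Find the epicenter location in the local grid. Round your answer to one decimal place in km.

130.2 km east, 49.3 km north

Distance from S−P lag: d = Δt · v_P v_S / (v_P − v_S) = Δt · (6.60·3.73)/(6.60−3.73) ≈ 8.5777·Δt.
So d_N-04 = 173.67, d_N-05 = 64.99, d_N-06 = 255.29 km.
Circle about each station: (x + 41.3)² + (y − 21.9)² = 173.67²; (x − 175.3)² + (y − 96.1)² = 64.99²; (x − 176.8)² + (y + 201.7)² = 255.29².
Subtracting the N-04 equation from the N-05 and N-06 equations removes the quadratic terms:
433.2 x + 148.4 y = 63717.57
436.2 x − 447.2 y = 34744.11
Solving the 2×2 system: x ≈ 130.2, y ≈ 49.3 km.
Check against N-04 (with the unrounded x, y): √((x + 41.3)²+(y − 21.9)²) = 173.67 ≈ 173.67 km. ✓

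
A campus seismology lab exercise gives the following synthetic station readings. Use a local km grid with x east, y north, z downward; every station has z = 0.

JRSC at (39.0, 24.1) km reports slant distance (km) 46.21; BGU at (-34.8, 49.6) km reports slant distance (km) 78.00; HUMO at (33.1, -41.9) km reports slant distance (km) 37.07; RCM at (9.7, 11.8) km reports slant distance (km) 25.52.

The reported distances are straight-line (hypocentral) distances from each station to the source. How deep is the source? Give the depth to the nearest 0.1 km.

Each station gives a sphere (x−x_i)² + (y−y_i)² + z² = d_i² (stations at z=0).
Subtracting the JRSC sphere from BGU and HUMO: z² cancels, leaving linear equations in x and y:
-147.6 x + 51.0 y = -2379.25
-11.8 x − 132.0 y = 1510.59
Solving: x ≈ 11.801, y ≈ -12.499 km (keep extra digits for the depth step; rounded: 11.8, -12.5).
Then from the JRSC sphere: z² = 46.21² − (x − 39.0)² − (y − 24.1)² with x = 11.801, y = -12.499, so z ≈ 7.489 ≈ 7.5 km.

7.5 km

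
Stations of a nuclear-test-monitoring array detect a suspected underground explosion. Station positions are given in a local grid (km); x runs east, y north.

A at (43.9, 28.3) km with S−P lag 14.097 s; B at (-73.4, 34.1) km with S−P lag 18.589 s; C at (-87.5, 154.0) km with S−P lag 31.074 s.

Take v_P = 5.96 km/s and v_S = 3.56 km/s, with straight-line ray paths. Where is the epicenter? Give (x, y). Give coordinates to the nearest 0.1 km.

(27.9, -95.3)

Distance from S−P lag: d = Δt · v_P v_S / (v_P − v_S) = Δt · (5.96·3.56)/(5.96−3.56) ≈ 8.8407·Δt.
So d_A = 124.63, d_B = 164.34, d_C = 274.71 km.
Circle about each station: (x − 43.9)² + (y − 28.3)² = 124.63²; (x + 73.4)² + (y − 34.1)² = 164.34²; (x + 87.5)² + (y − 154.0)² = 274.71².
Subtracting the A equation from the B and C equations removes the quadratic terms:
-234.6 x + 11.6 y = -7652.73
-262.8 x + 251.4 y = -31288.80
Solving the 2×2 system: x ≈ 27.9, y ≈ -95.3 km.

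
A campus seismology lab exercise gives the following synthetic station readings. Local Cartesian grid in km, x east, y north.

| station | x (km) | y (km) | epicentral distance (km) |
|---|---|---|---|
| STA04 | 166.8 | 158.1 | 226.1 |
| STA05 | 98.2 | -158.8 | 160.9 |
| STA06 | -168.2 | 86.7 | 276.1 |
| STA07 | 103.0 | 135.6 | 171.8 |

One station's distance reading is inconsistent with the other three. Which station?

STA06

Solve using three stations at a time. Using STA04, STA05, STA07 (subtract circle equations pairwise → linear system) gives (x, y) ≈ (23.2, -16.5).
Distances from that point to each station vs reported:
  STA04: calculated 226.1 vs reported 226.1 → residual 0.0 km
  STA05: calculated 160.9 vs reported 160.9 → residual 0.0 km
  STA06: calculated 217.4 vs reported 276.1 → residual 58.7 km
  STA07: calculated 171.8 vs reported 171.8 → residual 0.0 km
STA04, STA05, STA07 are mutually consistent (residuals ≈ 0); STA06 is off by 58.7 km.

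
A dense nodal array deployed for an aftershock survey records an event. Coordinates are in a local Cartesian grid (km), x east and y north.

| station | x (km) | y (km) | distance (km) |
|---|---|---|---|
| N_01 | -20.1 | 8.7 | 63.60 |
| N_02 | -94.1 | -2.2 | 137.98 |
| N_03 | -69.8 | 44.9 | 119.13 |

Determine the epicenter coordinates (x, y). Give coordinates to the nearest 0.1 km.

Circle about each station: (x + 20.1)² + (y − 8.7)² = 63.60²; (x + 94.1)² + (y + 2.2)² = 137.98²; (x + 69.8)² + (y − 44.9)² = 119.13².
Subtracting pairs of circle equations eliminates x²+y² and gives linear equations (the radical axes):
-148.0 x − 21.8 y = -6613.57
-99.4 x + 72.4 y = -3738.65
Solving the 2×2 system: x ≈ 43.5, y ≈ 8.1 km.

(43.5, 8.1)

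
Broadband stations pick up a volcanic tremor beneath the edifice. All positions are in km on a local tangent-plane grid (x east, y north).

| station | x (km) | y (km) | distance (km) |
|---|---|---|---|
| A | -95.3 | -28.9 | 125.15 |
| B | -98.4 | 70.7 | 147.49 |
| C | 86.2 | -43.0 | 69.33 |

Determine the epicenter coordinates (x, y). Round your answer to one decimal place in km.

27.7 km east, -5.8 km north

Circle about each station: (x + 95.3)² + (y + 28.9)² = 125.15²; (x + 98.4)² + (y − 70.7)² = 147.49²; (x − 86.2)² + (y + 43.0)² = 69.33².
Subtracting pairs of circle equations eliminates x²+y² and gives linear equations (the radical axes):
-6.2 x + 199.2 y = -1327.03
363.0 x − 28.2 y = 10218.01
Solving the 2×2 system: x ≈ 27.7, y ≈ -5.8 km.
Check against A (with the unrounded x, y): √((x + 95.3)²+(y + 28.9)²) = 125.15 ≈ 125.15 km. ✓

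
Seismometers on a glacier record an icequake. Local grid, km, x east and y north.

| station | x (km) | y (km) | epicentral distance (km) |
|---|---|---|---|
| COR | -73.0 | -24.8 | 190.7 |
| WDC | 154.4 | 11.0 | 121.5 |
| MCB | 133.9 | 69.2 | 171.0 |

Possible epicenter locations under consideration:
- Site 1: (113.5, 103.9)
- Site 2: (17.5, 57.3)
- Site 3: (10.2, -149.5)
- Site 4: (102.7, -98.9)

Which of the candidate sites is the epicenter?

For each candidate, compare |candidate − station| to the reported distance:
Site 1: residuals COR 35.9, WDC 20.0, MCB 130.7 → max 130.7 km
Site 2: residuals COR 68.5, WDC 23.0, MCB 54.0 → max 68.5 km
Site 3: residuals COR 40.8, WDC 94.3, MCB 80.3 → max 94.3 km
Site 4: residuals COR 0.0, WDC 0.0, MCB 0.0 → max 0.0 km
Only Site 4 has all residuals ≈ 0.

Site 4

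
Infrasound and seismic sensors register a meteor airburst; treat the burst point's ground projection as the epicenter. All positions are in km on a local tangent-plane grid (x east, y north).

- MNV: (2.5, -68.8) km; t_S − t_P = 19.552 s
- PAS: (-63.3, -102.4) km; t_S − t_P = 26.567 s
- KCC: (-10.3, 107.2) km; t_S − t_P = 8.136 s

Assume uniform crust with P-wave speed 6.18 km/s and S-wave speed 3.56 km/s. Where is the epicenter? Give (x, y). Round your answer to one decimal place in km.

Distance from S−P lag: d = Δt · v_P v_S / (v_P − v_S) = Δt · (6.18·3.56)/(6.18−3.56) ≈ 8.3973·Δt.
So d_MNV = 164.18, d_PAS = 223.09, d_KCC = 68.32 km.
Circle about each station: (x − 2.5)² + (y + 68.8)² = 164.18²; (x + 63.3)² + (y + 102.4)² = 223.09²; (x + 10.3)² + (y − 107.2)² = 68.32².
Subtracting pairs of circle equations eliminates x²+y² and gives linear equations (the radical axes):
-131.6 x − 67.2 y = -13061.12
-25.6 x + 352.0 y = 29145.69
Solving the 2×2 system: x ≈ 54.9, y ≈ 86.8 km.

54.9 km east, 86.8 km north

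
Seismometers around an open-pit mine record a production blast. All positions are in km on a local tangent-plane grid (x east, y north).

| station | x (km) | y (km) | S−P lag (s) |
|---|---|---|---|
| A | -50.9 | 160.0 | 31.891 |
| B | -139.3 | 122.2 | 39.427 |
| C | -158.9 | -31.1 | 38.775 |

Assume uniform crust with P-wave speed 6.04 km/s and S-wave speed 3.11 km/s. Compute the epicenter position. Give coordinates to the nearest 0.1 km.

Distance from S−P lag: d = Δt · v_P v_S / (v_P − v_S) = Δt · (6.04·3.11)/(6.04−3.11) ≈ 6.4111·Δt.
So d_A = 204.46, d_B = 252.77, d_C = 248.59 km.
Circle about each station: (x + 50.9)² + (y − 160.0)² = 204.46²; (x + 139.3)² + (y − 122.2)² = 252.77²; (x + 158.9)² + (y + 31.1)² = 248.59².
Subtracting the A equation from the B and C equations removes the quadratic terms:
-176.8 x − 75.6 y = -15942.26
-216.0 x − 382.2 y = -21967.49
Solving the 2×2 system: x ≈ 86.5, y ≈ 8.6 km.
Check against A (with the unrounded x, y): √((x + 50.9)²+(y − 160.0)²) = 204.46 ≈ 204.46 km. ✓

(86.5, 8.6)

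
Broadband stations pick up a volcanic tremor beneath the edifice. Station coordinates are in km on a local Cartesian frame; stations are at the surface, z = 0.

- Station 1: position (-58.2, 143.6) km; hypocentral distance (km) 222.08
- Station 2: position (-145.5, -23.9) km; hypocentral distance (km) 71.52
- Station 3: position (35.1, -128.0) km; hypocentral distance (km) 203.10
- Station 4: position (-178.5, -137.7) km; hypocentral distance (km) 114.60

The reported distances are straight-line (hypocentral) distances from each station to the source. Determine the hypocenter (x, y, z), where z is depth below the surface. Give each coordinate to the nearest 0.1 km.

Each station gives a sphere (x−x_i)² + (y−y_i)² + z² = d_i² (stations at z=0).
Subtracting the Station 1 sphere from Station 2 and Station 3: z² cancels, leaving linear equations in x and y:
-174.6 x − 335.0 y = 41937.68
186.6 x − 543.2 y = 1677.73
Solving: x ≈ -141.201, y ≈ -51.594 km (keep extra digits for the depth step; rounded: -141.2, -51.6).
Then from the Station 1 sphere: z² = 222.08² − (x + 58.2)² − (y − 143.6)² with x = -141.201, y = -51.594, so z ≈ 65.800 ≈ 65.8 km.

x ≈ -141.2 km, y ≈ -51.6 km, depth ≈ 65.8 km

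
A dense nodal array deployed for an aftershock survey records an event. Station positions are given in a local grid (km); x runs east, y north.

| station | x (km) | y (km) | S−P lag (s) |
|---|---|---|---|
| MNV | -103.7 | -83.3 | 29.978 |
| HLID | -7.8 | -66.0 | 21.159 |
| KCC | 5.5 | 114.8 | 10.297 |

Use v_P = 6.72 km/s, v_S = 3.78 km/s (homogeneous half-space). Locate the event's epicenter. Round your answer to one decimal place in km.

Distance from S−P lag: d = Δt · v_P v_S / (v_P − v_S) = Δt · (6.72·3.78)/(6.72−3.78) ≈ 8.6400·Δt.
So d_MNV = 259.01, d_HLID = 182.81, d_KCC = 88.97 km.
Circle about each station: (x + 103.7)² + (y + 83.3)² = 259.01²; (x + 7.8)² + (y + 66.0)² = 182.81²; (x − 5.5)² + (y − 114.8)² = 88.97².
Subtracting pairs of circle equations eliminates x²+y² and gives linear equations (the radical axes):
191.8 x + 34.6 y = 20390.94
218.4 x + 396.2 y = 54687.23
Solving the 2×2 system: x ≈ 90.4, y ≈ 88.2 km.
Check against MNV (with the unrounded x, y): √((x + 103.7)²+(y + 83.3)²) = 259.01 ≈ 259.01 km. ✓

x ≈ 90.4 km, y ≈ 88.2 km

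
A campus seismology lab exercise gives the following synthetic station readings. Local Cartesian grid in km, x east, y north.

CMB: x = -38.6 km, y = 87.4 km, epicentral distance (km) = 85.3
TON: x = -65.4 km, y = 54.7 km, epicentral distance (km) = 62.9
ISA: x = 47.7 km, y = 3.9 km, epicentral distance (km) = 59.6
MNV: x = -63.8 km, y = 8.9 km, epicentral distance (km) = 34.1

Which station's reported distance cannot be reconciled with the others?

Solve using three stations at a time. Using CMB, TON, MNV (subtract circle equations pairwise → linear system) gives (x, y) ≈ (-30.3, 2.5).
Distances from that point to each station vs reported:
  CMB: calculated 85.3 vs reported 85.3 → residual 0.0 km
  TON: calculated 62.9 vs reported 62.9 → residual 0.0 km
  ISA: calculated 78.0 vs reported 59.6 → residual 18.4 km
  MNV: calculated 34.1 vs reported 34.1 → residual 0.0 km
CMB, TON, MNV are mutually consistent (residuals ≈ 0); ISA is off by 18.4 km.

ISA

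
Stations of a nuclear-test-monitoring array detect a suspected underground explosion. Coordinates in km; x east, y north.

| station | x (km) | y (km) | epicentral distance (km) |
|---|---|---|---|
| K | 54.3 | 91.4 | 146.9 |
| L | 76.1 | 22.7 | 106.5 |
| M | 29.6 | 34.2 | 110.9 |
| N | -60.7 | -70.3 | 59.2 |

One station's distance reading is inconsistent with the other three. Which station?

Solve using three stations at a time. Using K, L, N (subtract circle equations pairwise → linear system) gives (x, y) ≈ (-9.2, -41.1).
Distances from that point to each station vs reported:
  K: calculated 146.9 vs reported 146.9 → residual 0.0 km
  L: calculated 106.5 vs reported 106.5 → residual 0.0 km
  M: calculated 84.7 vs reported 110.9 → residual 26.2 km
  N: calculated 59.2 vs reported 59.2 → residual 0.0 km
K, L, N are mutually consistent (residuals ≈ 0); M is off by 26.2 km.

M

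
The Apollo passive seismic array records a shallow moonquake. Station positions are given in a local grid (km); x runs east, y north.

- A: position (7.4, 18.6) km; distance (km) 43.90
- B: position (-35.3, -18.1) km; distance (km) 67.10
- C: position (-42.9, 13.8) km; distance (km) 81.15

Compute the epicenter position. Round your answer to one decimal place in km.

31.8 km east, -17.9 km north

Circle about each station: (x − 7.4)² + (y − 18.6)² = 43.90²; (x + 35.3)² + (y + 18.1)² = 67.10²; (x + 42.9)² + (y − 13.8)² = 81.15².
Subtracting the A equation from the B and C equations removes the quadratic terms:
-85.4 x − 73.4 y = -1402.22
-100.6 x − 9.6 y = -3027.98
Solving the 2×2 system: x ≈ 31.8, y ≈ -17.9 km.
Check against A (with the unrounded x, y): √((x − 7.4)²+(y − 18.6)²) = 43.91 ≈ 43.90 km. ✓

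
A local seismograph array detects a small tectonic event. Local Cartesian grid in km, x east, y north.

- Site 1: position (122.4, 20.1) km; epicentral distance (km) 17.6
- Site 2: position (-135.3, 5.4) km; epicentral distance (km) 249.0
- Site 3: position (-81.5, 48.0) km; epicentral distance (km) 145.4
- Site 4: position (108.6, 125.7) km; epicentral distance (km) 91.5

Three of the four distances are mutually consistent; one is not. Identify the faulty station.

Site 3

Solve using three stations at a time. Using Site 1, Site 2, Site 4 (subtract circle equations pairwise → linear system) gives (x, y) ≈ (112.0, 34.3).
Distances from that point to each station vs reported:
  Site 1: calculated 17.6 vs reported 17.6 → residual 0.0 km
  Site 2: calculated 249.0 vs reported 249.0 → residual 0.0 km
  Site 3: calculated 194.0 vs reported 145.4 → residual 48.6 km
  Site 4: calculated 91.5 vs reported 91.5 → residual 0.0 km
Site 1, Site 2, Site 4 are mutually consistent (residuals ≈ 0); Site 3 is off by 48.6 km.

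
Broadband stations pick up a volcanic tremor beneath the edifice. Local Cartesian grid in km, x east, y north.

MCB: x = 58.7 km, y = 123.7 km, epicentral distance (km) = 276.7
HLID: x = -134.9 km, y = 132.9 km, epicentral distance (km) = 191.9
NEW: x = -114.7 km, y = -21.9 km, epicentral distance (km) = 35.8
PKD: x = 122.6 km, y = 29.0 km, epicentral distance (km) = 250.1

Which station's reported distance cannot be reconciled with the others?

Solve using three stations at a time. Using HLID, NEW, PKD (subtract circle equations pairwise → linear system) gives (x, y) ≈ (-112.0, -57.6).
Distances from that point to each station vs reported:
  MCB: calculated 249.1 vs reported 276.7 → residual 27.6 km
  HLID: calculated 191.9 vs reported 191.9 → residual 0.0 km
  NEW: calculated 35.8 vs reported 35.8 → residual 0.0 km
  PKD: calculated 250.1 vs reported 250.1 → residual 0.0 km
HLID, NEW, PKD are mutually consistent (residuals ≈ 0); MCB is off by 27.6 km.

MCB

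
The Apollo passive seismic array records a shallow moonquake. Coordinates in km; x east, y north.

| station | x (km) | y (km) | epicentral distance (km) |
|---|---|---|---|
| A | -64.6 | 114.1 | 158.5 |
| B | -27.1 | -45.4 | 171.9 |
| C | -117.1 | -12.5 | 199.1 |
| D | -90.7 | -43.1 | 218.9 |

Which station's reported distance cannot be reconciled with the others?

Solve using three stations at a time. Using A, B, D (subtract circle equations pairwise → linear system) gives (x, y) ≈ (90.0, 80.2).
Distances from that point to each station vs reported:
  A: calculated 158.3 vs reported 158.5 → residual 0.2 km
  B: calculated 171.7 vs reported 171.9 → residual 0.2 km
  C: calculated 226.9 vs reported 199.1 → residual 27.8 km
  D: calculated 218.7 vs reported 218.9 → residual 0.2 km
A, B, D are mutually consistent (residuals ≈ 0); C is off by 27.8 km.

C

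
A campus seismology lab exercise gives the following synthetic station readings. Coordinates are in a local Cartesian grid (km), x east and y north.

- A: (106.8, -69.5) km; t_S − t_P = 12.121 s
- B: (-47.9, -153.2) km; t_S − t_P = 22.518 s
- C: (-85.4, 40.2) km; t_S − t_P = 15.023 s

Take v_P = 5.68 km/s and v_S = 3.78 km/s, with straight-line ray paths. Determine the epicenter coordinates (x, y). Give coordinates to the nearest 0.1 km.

82.5 km east, 65.3 km north

Distance from S−P lag: d = Δt · v_P v_S / (v_P − v_S) = Δt · (5.68·3.78)/(5.68−3.78) ≈ 11.3002·Δt.
So d_A = 136.97, d_B = 254.46, d_C = 169.76 km.
Circle about each station: (x − 106.8)² + (y + 69.5)² = 136.97²; (x + 47.9)² + (y + 153.2)² = 254.46²; (x + 85.4)² + (y − 40.2)² = 169.76².
Subtracting pairs of circle equations eliminates x²+y² and gives linear equations (the radical axes):
-309.4 x − 167.4 y = -36460.95
-384.4 x + 219.4 y = -17384.97
Solving the 2×2 system: x ≈ 82.5, y ≈ 65.3 km.
Check against A (with the unrounded x, y): √((x − 106.8)²+(y + 69.5)²) = 136.99 ≈ 136.97 km. ✓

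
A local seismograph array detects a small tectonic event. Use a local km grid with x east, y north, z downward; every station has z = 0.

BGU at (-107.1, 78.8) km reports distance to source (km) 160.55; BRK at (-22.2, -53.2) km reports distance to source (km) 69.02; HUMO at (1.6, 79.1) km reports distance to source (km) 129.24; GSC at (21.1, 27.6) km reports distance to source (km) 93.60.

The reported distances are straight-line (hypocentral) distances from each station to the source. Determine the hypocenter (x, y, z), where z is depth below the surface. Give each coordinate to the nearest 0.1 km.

Each station gives a sphere (x−x_i)² + (y−y_i)² + z² = d_i² (stations at z=0).
Subtracting the BGU sphere from BRK and HUMO: z² cancels, leaving linear equations in x and y:
169.8 x − 264.0 y = 6655.77
217.4 x + 0.6 y = -2347.16
Solving: x ≈ -10.708, y ≈ -32.098 km (keep extra digits for the depth step; rounded: -10.7, -32.1).
Then from the BGU sphere: z² = 160.55² − (x + 107.1)² − (y − 78.8)² with x = -10.708, y = -32.098, so z ≈ 64.703 ≈ 64.7 km.

x ≈ -10.7 km, y ≈ -32.1 km, depth ≈ 64.7 km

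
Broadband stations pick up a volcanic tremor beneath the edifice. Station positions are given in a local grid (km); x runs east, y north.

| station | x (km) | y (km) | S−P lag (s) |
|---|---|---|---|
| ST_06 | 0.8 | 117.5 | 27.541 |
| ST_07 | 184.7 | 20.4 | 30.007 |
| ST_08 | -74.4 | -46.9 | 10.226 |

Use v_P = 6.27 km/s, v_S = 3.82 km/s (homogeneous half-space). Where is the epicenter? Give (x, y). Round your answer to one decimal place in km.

-57.3 km east, -145.4 km north

Distance from S−P lag: d = Δt · v_P v_S / (v_P − v_S) = Δt · (6.27·3.82)/(6.27−3.82) ≈ 9.7761·Δt.
So d_ST_06 = 269.24, d_ST_07 = 293.35, d_ST_08 = 99.97 km.
Circle about each station: (x − 0.8)² + (y − 117.5)² = 269.24²; (x − 184.7)² + (y − 20.4)² = 293.35²; (x + 74.4)² + (y + 46.9)² = 99.97².
Subtracting pairs of circle equations eliminates x²+y² and gives linear equations (the radical axes):
367.8 x − 194.2 y = 7159.32
-150.4 x − 328.8 y = 56424.26
Solving the 2×2 system: x ≈ -57.3, y ≈ -145.4 km.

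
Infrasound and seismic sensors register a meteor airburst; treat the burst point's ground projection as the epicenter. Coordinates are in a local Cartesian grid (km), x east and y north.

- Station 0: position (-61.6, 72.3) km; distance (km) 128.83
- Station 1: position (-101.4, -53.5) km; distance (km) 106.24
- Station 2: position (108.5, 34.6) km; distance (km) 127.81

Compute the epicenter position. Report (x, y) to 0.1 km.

Circle about each station: (x + 61.6)² + (y − 72.3)² = 128.83²; (x + 101.4)² + (y + 53.5)² = 106.24²; (x − 108.5)² + (y − 34.6)² = 127.81².
Subtracting the Station 0 equation from the Station 1 and Station 2 equations removes the quadratic terms:
-79.6 x − 251.6 y = 9432.59
340.2 x − 75.4 y = 4209.33
Solving the 2×2 system: x ≈ 3.8, y ≈ -38.7 km.

x ≈ 3.8 km, y ≈ -38.7 km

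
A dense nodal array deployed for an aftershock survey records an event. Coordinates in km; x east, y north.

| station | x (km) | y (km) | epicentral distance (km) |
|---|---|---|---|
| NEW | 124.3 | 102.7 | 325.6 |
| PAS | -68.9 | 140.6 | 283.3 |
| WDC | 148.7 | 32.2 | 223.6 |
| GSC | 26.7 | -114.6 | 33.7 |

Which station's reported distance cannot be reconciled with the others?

Solve using three stations at a time. Using PAS, WDC, GSC (subtract circle equations pairwise → linear system) gives (x, y) ≈ (-0.5, -134.3).
Distances from that point to each station vs reported:
  NEW: calculated 267.9 vs reported 325.6 → residual 57.7 km
  PAS: calculated 283.3 vs reported 283.3 → residual 0.0 km
  WDC: calculated 223.6 vs reported 223.6 → residual 0.0 km
  GSC: calculated 33.6 vs reported 33.7 → residual 0.1 km
PAS, WDC, GSC are mutually consistent (residuals ≈ 0); NEW is off by 57.7 km.

NEW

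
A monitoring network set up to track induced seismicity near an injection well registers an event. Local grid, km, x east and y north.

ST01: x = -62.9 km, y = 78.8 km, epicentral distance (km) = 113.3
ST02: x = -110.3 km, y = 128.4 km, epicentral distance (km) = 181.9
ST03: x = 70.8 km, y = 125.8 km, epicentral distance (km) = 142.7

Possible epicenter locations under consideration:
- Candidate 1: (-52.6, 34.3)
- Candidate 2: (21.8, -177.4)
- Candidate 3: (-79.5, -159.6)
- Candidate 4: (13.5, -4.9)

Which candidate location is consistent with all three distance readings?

For each candidate, compare |candidate − station| to the reported distance:
Candidate 1: residuals ST01 67.6, ST02 71.5, ST03 10.9 → max 71.5 km
Candidate 2: residuals ST01 156.5, ST02 151.2, ST03 164.4 → max 164.4 km
Candidate 3: residuals ST01 125.7, ST02 107.7, ST03 179.9 → max 179.9 km
Candidate 4: residuals ST01 0.0, ST02 0.0, ST03 0.0 → max 0.0 km
Only Candidate 4 has all residuals ≈ 0.

Candidate 4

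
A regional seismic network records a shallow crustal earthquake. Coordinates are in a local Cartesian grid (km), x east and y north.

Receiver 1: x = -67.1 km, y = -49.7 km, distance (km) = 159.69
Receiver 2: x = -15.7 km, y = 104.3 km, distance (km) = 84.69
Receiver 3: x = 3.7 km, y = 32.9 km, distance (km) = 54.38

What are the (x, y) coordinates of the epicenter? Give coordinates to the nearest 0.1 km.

Circle about each station: (x + 67.1)² + (y + 49.7)² = 159.69²; (x + 15.7)² + (y − 104.3)² = 84.69²; (x − 3.7)² + (y − 32.9)² = 54.38².
Subtracting the Receiver 1 equation from the Receiver 2 and Receiver 3 equations removes the quadratic terms:
102.8 x + 308.0 y = 22480.98
141.6 x + 165.2 y = 16667.31
Solving the 2×2 system: x ≈ 53.3, y ≈ 55.2 km.

53.3 km east, 55.2 km north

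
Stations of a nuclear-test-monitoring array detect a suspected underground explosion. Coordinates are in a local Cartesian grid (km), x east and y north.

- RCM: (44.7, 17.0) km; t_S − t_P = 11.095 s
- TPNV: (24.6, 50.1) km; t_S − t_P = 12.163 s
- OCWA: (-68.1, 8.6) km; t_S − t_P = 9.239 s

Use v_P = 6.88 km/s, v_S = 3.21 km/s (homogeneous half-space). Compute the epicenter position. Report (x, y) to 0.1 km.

Distance from S−P lag: d = Δt · v_P v_S / (v_P − v_S) = Δt · (6.88·3.21)/(6.88−3.21) ≈ 6.0177·Δt.
So d_RCM = 66.77, d_TPNV = 73.19, d_OCWA = 55.60 km.
Circle about each station: (x − 44.7)² + (y − 17.0)² = 66.77²; (x − 24.6)² + (y − 50.1)² = 73.19²; (x + 68.1)² + (y − 8.6)² = 55.60².
Subtracting pairs of circle equations eliminates x²+y² and gives linear equations (the radical axes):
-40.2 x + 66.2 y = -70.46
-225.6 x − 16.8 y = 3791.35
Solving the 2×2 system: x ≈ -16.0, y ≈ -10.8 km.
Check against RCM (with the unrounded x, y): √((x − 44.7)²+(y − 17.0)²) = 66.76 ≈ 66.77 km. ✓

-16.0 km east, -10.8 km north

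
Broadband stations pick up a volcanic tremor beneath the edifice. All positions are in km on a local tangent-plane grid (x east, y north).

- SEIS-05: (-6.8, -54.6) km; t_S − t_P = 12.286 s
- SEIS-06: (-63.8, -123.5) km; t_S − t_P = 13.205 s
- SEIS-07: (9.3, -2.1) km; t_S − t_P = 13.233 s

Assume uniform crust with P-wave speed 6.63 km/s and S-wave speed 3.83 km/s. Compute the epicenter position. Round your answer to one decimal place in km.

-110.2 km east, -13.1 km north

Distance from S−P lag: d = Δt · v_P v_S / (v_P − v_S) = Δt · (6.63·3.83)/(6.63−3.83) ≈ 9.0689·Δt.
So d_SEIS-05 = 111.42, d_SEIS-06 = 119.75, d_SEIS-07 = 120.01 km.
Circle about each station: (x + 6.8)² + (y + 54.6)² = 111.42²; (x + 63.8)² + (y + 123.5)² = 119.75²; (x − 9.3)² + (y + 2.1)² = 120.01².
Subtracting pairs of circle equations eliminates x²+y² and gives linear equations (the radical axes):
-114.0 x − 137.8 y = 14369.64
32.2 x + 105.0 y = -4924.48
Solving the 2×2 system: x ≈ -110.2, y ≈ -13.1 km.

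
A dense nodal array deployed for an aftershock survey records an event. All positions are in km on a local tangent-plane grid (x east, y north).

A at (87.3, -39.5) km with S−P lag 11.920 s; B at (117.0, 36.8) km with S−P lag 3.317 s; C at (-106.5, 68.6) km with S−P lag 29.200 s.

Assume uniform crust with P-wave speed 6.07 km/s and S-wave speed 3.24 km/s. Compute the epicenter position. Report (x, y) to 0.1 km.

Distance from S−P lag: d = Δt · v_P v_S / (v_P − v_S) = Δt · (6.07·3.24)/(6.07−3.24) ≈ 6.9494·Δt.
So d_A = 82.84, d_B = 23.05, d_C = 202.92 km.
Circle about each station: (x − 87.3)² + (y + 39.5)² = 82.84²; (x − 117.0)² + (y − 36.8)² = 23.05²; (x + 106.5)² + (y − 68.6)² = 202.92².
Subtracting pairs of circle equations eliminates x²+y² and gives linear equations (the radical axes):
59.4 x + 152.6 y = 12192.86
-387.6 x + 216.2 y = -27447.39
Solving the 2×2 system: x ≈ 94.8, y ≈ 43.0 km.

x ≈ 94.8 km, y ≈ 43.0 km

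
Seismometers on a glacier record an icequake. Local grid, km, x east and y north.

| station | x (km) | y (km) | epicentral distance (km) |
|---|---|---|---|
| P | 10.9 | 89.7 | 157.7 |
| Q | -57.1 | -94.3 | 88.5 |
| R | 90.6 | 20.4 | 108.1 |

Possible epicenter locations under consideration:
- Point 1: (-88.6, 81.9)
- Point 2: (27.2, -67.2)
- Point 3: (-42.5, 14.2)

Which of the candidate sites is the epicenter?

For each candidate, compare |candidate − station| to the reported distance:
Point 1: residuals P 57.9, Q 90.5, R 81.4 → max 90.5 km
Point 2: residuals P 0.0, Q 0.0, R 0.0 → max 0.0 km
Point 3: residuals P 65.2, Q 21.0, R 25.1 → max 65.2 km
Only Point 2 has all residuals ≈ 0.

Point 2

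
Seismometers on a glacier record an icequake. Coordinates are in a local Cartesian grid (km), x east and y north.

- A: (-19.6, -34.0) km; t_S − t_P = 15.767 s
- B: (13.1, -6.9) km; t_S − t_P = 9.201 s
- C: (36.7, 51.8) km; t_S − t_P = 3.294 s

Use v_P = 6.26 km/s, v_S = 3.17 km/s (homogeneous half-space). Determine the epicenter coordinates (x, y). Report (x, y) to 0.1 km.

Distance from S−P lag: d = Δt · v_P v_S / (v_P − v_S) = Δt · (6.26·3.17)/(6.26−3.17) ≈ 6.4221·Δt.
So d_A = 101.26, d_B = 59.09, d_C = 21.15 km.
Circle about each station: (x + 19.6)² + (y + 34.0)² = 101.26²; (x − 13.1)² + (y + 6.9)² = 59.09²; (x − 36.7)² + (y − 51.8)² = 21.15².
Subtracting the A equation from the B and C equations removes the quadratic terms:
65.4 x + 54.2 y = 5441.02
112.6 x + 171.6 y = 12296.24
Solving the 2×2 system: x ≈ 52.2, y ≈ 37.4 km.

52.2 km east, 37.4 km north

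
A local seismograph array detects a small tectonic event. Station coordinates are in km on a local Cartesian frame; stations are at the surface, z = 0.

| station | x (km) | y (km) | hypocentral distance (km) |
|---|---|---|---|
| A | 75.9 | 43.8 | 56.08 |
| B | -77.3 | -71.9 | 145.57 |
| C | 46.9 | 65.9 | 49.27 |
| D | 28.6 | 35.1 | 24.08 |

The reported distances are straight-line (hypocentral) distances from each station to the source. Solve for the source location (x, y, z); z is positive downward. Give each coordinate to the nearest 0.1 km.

x ≈ 27.5 km, y ≈ 26.6 km, depth ≈ 22.5 km

Each station gives a sphere (x−x_i)² + (y−y_i)² + z² = d_i² (stations at z=0).
Subtracting the A sphere from B and C: z² cancels, leaving linear equations in x and y:
-306.4 x − 231.4 y = -14580.01
-58.0 x + 44.2 y = -419.40
Solving: x ≈ 27.499, y ≈ 26.596 km (keep extra digits for the depth step; rounded: 27.5, 26.6).
Then from the A sphere: z² = 56.08² − (x − 75.9)² − (y − 43.8)² with x = 27.499, y = 26.596, so z ≈ 22.502 ≈ 22.5 km.
Check against D (with the unrounded solution): distance 24.08 ≈ 24.08 km. ✓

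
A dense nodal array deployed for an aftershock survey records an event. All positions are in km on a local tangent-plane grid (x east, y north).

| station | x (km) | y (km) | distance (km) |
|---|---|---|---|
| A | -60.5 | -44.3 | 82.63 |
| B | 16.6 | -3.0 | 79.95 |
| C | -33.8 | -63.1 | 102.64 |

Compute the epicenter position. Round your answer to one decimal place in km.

Circle about each station: (x + 60.5)² + (y + 44.3)² = 82.63²; (x − 16.6)² + (y + 3.0)² = 79.95²; (x + 33.8)² + (y + 63.1)² = 102.64².
Subtracting the A equation from the B and C equations removes the quadratic terms:
154.2 x + 82.6 y = -4902.47
53.4 x − 37.6 y = -4205.94
Solving the 2×2 system: x ≈ -52.1, y ≈ 37.9 km.
Check against A (with the unrounded x, y): √((x + 60.5)²+(y + 44.3)²) = 82.62 ≈ 82.63 km. ✓

(-52.1, 37.9)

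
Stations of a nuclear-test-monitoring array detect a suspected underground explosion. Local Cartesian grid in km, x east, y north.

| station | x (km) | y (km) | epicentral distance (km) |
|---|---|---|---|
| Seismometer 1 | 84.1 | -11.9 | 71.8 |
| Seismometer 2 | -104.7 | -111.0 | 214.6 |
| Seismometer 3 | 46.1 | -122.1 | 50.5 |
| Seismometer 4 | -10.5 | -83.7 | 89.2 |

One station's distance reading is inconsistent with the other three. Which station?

Solve using three stations at a time. Using Seismometer 1, Seismometer 3, Seismometer 4 (subtract circle equations pairwise → linear system) gives (x, y) ≈ (78.7, -83.5).
Distances from that point to each station vs reported:
  Seismometer 1: calculated 71.8 vs reported 71.8 → residual 0.0 km
  Seismometer 2: calculated 185.5 vs reported 214.6 → residual 29.1 km
  Seismometer 3: calculated 50.5 vs reported 50.5 → residual 0.0 km
  Seismometer 4: calculated 89.2 vs reported 89.2 → residual 0.0 km
Seismometer 1, Seismometer 3, Seismometer 4 are mutually consistent (residuals ≈ 0); Seismometer 2 is off by 29.1 km.

Seismometer 2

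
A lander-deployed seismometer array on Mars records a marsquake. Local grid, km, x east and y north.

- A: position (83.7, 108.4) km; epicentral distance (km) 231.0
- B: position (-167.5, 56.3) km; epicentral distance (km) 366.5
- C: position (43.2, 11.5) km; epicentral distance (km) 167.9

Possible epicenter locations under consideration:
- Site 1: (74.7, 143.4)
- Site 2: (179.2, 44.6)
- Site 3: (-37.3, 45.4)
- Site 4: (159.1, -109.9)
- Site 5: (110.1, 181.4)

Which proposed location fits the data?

Site 4

For each candidate, compare |candidate − station| to the reported distance:
Site 1: residuals A 194.9, B 109.1, C 32.3 → max 194.9 km
Site 2: residuals A 116.1, B 19.6, C 27.9 → max 116.1 km
Site 3: residuals A 94.6, B 235.8, C 80.6 → max 235.8 km
Site 4: residuals A 0.0, B 0.0, C 0.1 → max 0.1 km
Site 5: residuals A 153.4, B 62.0, C 14.7 → max 153.4 km
Only Site 4 has all residuals ≈ 0.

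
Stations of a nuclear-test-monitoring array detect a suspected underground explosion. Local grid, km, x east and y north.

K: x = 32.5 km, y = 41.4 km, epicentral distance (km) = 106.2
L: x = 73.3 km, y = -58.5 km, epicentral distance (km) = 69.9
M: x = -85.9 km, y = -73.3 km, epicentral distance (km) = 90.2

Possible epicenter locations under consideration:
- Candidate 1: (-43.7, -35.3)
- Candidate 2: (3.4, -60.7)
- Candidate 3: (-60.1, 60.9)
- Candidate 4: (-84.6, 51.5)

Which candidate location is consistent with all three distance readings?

Candidate 2

For each candidate, compare |candidate − station| to the reported distance:
Candidate 1: residuals K 1.9, L 49.4, M 33.4 → max 49.4 km
Candidate 2: residuals K 0.0, L 0.0, M 0.0 → max 0.0 km
Candidate 3: residuals K 11.6, L 109.1, M 46.5 → max 109.1 km
Candidate 4: residuals K 11.3, L 122.5, M 34.6 → max 122.5 km
Only Candidate 2 has all residuals ≈ 0.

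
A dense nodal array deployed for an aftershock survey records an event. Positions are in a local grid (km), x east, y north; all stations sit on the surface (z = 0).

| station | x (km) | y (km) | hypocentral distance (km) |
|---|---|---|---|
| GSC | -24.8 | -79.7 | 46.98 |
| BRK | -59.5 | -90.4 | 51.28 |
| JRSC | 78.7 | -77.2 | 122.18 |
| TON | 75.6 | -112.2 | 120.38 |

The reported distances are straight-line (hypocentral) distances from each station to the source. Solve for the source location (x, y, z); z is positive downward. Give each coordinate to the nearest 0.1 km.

x ≈ -34.2 km, y ≈ -91.1 km, depth ≈ 44.6 km

Each station gives a sphere (x−x_i)² + (y−y_i)² + z² = d_i² (stations at z=0).
Subtracting the GSC sphere from BRK and JRSC: z² cancels, leaving linear equations in x and y:
-69.4 x − 21.4 y = 4322.76
207.0 x + 5.0 y = -7534.43
Solving: x ≈ -34.198, y ≈ -91.095 km (keep extra digits for the depth step; rounded: -34.2, -91.1).
Then from the GSC sphere: z² = 46.98² − (x + 24.8)² − (y + 79.7)² with x = -34.198, y = -91.095, so z ≈ 44.598 ≈ 44.6 km.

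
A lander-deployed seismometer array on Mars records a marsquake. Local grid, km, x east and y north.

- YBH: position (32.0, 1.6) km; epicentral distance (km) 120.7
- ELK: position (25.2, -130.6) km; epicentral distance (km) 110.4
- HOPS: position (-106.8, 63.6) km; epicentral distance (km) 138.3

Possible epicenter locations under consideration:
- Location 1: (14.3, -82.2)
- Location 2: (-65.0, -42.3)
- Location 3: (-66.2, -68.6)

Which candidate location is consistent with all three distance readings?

Location 3

For each candidate, compare |candidate − station| to the reported distance:
Location 1: residuals YBH 35.1, ELK 60.8, HOPS 51.2 → max 60.8 km
Location 2: residuals YBH 14.2, ELK 15.8, HOPS 24.4 → max 24.4 km
Location 3: residuals YBH 0.0, ELK 0.0, HOPS 0.0 → max 0.0 km
Only Location 3 has all residuals ≈ 0.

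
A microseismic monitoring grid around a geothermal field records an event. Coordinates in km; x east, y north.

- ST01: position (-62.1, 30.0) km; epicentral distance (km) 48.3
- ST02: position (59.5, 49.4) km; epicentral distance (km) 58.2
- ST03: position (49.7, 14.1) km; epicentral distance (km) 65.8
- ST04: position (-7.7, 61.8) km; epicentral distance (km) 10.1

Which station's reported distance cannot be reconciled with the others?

ST01

Solve using three stations at a time. Using ST02, ST03, ST04 (subtract circle equations pairwise → linear system) gives (x, y) ≈ (2.2, 59.6).
Distances from that point to each station vs reported:
  ST01: calculated 70.8 vs reported 48.3 → residual 22.5 km
  ST02: calculated 58.2 vs reported 58.2 → residual 0.0 km
  ST03: calculated 65.8 vs reported 65.8 → residual 0.0 km
  ST04: calculated 10.1 vs reported 10.1 → residual 0.0 km
ST02, ST03, ST04 are mutually consistent (residuals ≈ 0); ST01 is off by 22.5 km.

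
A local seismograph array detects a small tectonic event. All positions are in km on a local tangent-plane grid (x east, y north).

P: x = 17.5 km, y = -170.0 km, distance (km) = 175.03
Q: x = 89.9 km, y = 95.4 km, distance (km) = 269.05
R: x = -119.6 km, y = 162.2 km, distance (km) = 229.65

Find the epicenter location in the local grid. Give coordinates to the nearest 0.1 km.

Circle about each station: (x − 17.5)² + (y + 170.0)² = 175.03²; (x − 89.9)² + (y − 95.4)² = 269.05²; (x + 119.6)² + (y − 162.2)² = 229.65².
Subtracting the P equation from the Q and R equations removes the quadratic terms:
144.8 x + 530.8 y = -53775.48
-274.2 x + 664.4 y = -10696.87
Solving the 2×2 system: x ≈ -124.3, y ≈ -67.4 km.

(-124.3, -67.4)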